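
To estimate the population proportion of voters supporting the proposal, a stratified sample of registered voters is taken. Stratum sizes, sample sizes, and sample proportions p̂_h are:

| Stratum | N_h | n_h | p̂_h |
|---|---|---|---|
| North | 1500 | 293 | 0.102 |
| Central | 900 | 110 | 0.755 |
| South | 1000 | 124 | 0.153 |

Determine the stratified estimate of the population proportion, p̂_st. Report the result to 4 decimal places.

p̂_st ≈ 0.2899

N = 3400; stratum weights W_h = N_h/N.
p̂_st = Σ W_h p̂_h = (1500·0.102 + 900·0.755 + 1000·0.153)/3400 = 0.28985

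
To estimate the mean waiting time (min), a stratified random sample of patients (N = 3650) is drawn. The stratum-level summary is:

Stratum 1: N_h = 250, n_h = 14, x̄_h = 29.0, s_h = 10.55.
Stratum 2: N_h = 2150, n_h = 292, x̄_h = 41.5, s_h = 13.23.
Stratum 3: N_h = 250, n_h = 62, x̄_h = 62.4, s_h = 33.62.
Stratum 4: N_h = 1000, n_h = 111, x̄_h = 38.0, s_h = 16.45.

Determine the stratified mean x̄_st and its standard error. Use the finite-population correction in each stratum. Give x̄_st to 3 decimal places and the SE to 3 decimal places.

x̄_st ≈ 41.116, SE ≈ 0.665

x̄_st = Σ W_h x̄_h = (250·29.0 + 2150·41.5 + 250·62.4 + 1000·38.0)/3650 = 41.11644
V̂(x̄_st) = Σ W_h² (1 − n_h/N_h) s_h²/n_h, with W_h = N_h/N and N = 3650:
  stratum 1: (250/3650)²·(1 − 14/250)·10.55²/14 = 0.0352081
  stratum 2: (2150/3650)²·(1 − 292/2150)·13.23²/292 = 0.179736
  stratum 3: (250/3650)²·(1 − 62/250)·33.62²/62 = 0.0643155
  stratum 4: (1000/3650)²·(1 − 111/1000)·16.45²/111 = 0.162677
V̂(x̄_st) = 0.441936
SE(x̄_st) = √0.441936 = 0.664783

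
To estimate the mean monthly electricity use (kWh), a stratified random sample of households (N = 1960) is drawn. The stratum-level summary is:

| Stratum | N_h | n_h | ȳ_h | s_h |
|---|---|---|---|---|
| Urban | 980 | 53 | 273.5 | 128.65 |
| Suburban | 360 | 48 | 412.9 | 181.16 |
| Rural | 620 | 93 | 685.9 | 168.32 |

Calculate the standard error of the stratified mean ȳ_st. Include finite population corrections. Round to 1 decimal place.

SE(ȳ_st) ≈ 10.9

V̂(ȳ_st) = Σ W_h² (1 − n_h/N_h) s_h²/n_h, with W_h = N_h/N and N = 1960:
  stratum Urban: (980/1960)²·(1 − 53/980)·128.65²/53 = 73.8478
  stratum Suburban: (360/1960)²·(1 − 48/360)·181.16²/48 = 19.9907
  stratum Rural: (620/1960)²·(1 − 93/620)·168.32²/93 = 25.9107
V̂(ȳ_st) = 119.749
SE(ȳ_st) = √119.749 = 10.943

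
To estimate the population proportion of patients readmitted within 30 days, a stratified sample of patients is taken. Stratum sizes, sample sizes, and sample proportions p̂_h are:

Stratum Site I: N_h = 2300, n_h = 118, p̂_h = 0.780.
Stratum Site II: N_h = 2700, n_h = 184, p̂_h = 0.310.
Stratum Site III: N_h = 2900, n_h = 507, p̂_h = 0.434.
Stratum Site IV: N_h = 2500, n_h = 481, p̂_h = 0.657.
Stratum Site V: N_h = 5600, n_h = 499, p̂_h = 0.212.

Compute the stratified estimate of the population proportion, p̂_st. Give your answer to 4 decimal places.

p̂_st ≈ 0.4200

N = 16000; stratum weights W_h = N_h/N.
p̂_st = Σ W_h p̂_h = (2300·0.780 + 2700·0.310 + 2900·0.434 + 2500·0.657 + 5600·0.212)/16000 = 0.41996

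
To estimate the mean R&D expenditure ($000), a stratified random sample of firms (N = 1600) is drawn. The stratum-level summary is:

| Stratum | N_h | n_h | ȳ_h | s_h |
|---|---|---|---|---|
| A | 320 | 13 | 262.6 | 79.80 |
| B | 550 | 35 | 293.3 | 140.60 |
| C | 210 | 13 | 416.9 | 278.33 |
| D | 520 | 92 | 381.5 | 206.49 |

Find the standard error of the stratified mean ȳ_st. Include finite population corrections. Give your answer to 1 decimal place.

SE(ȳ_st) ≈ 14.8

V̂(ȳ_st) = Σ W_h² (1 − n_h/N_h) s_h²/n_h, with W_h = N_h/N and N = 1600:
  stratum A: (320/1600)²·(1 − 13/320)·79.80²/13 = 18.798
  stratum B: (550/1600)²·(1 − 35/550)·140.60²/35 = 62.4932
  stratum C: (210/1600)²·(1 − 13/210)·278.33²/13 = 96.2991
  stratum D: (520/1600)²·(1 − 92/520)·206.49²/92 = 40.2919
V̂(ȳ_st) = 217.882
SE(ȳ_st) = √217.882 = 14.7608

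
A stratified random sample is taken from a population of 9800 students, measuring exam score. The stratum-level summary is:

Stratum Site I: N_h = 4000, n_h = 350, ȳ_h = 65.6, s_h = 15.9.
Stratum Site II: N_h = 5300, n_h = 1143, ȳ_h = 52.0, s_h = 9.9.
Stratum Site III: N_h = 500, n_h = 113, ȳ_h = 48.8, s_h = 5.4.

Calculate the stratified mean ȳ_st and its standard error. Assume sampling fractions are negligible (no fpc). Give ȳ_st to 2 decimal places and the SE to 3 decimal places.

ȳ_st ≈ 57.39, SE ≈ 0.382

ȳ_st = Σ W_h ȳ_h = (4000·65.6 + 5300·52.0 + 500·48.8)/9800 = 57.38776
V̂(ȳ_st) = Σ W_h² s_h²/n_h, with W_h = N_h/N and N = 9800:
  stratum Site I: (4000/9800)²·15.9²/350 = 0.120336
  stratum Site II: (5300/9800)²·9.9²/1143 = 0.0250798
  stratum Site III: (500/9800)²·5.4²/113 = 0.000671733
V̂(ȳ_st) = 0.146087
SE(ȳ_st) = √0.146087 = 0.382213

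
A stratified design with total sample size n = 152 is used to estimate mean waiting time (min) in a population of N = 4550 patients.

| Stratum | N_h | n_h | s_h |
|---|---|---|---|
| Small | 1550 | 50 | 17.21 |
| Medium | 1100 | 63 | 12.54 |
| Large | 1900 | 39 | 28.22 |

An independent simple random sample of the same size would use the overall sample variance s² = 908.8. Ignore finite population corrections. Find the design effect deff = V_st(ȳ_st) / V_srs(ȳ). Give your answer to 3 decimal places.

deff ≈ 0.735

V̂(ȳ_st) = Σ W_h² s_h²/n_h, with W_h = N_h/N and N = 4550:
  stratum Small: (1550/4550)²·17.21²/50 = 0.687436
  stratum Medium: (1100/4550)²·12.54²/63 = 0.145887
  stratum Large: (1900/4550)²·28.22²/39 = 3.56069
V_st = 4.39401
V_srs = s²/n = 908.8/152 = 5.97895
deff = V_st / V_srs = 4.39401/5.97895 = 0.7349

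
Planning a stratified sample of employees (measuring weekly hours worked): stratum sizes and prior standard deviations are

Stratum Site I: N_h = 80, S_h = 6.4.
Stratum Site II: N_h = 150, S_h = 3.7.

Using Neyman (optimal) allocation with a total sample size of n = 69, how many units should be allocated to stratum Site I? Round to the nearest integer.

33

Neyman allocation: n_h = n · N_h S_h / Σ N_i S_i, with n = 69.
  stratum Site I: N_h·S_h = 80·6.4 = 512.00
  stratum Site II: N_h·S_h = 150·3.7 = 555.00
Σ N_h S_h = 1067.00
n for stratum Site I = 69·512.00/1067.00 = 33.110 → 33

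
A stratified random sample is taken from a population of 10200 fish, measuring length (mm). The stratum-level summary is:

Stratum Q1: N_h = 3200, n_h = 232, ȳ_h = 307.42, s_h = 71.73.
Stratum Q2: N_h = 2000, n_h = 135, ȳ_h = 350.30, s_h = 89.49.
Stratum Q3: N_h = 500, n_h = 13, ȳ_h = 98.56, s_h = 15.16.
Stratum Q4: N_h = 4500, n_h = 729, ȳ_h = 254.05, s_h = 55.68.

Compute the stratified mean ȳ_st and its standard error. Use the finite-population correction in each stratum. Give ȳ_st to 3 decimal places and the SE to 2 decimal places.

ȳ_st = Σ W_h ȳ_h = (3200·307.42 + 2000·350.30 + 500·98.56 + 4500·254.05)/10200 = 282.04402
V̂(ȳ_st) = Σ W_h² (1 − n_h/N_h) s_h²/n_h, with W_h = N_h/N and N = 10200:
  stratum Q1: (3200/10200)²·(1 − 232/3200)·71.73²/232 = 2.02454
  stratum Q2: (2000/10200)²·(1 − 135/2000)·89.49²/135 = 2.12679
  stratum Q3: (500/10200)²·(1 − 13/500)·15.16²/13 = 0.0413765
  stratum Q4: (4500/10200)²·(1 − 729/4500)·55.68²/729 = 0.693649
V̂(ȳ_st) = 4.88635
SE(ȳ_st) = √4.88635 = 2.21051

ȳ_st ≈ 282.044, SE ≈ 2.21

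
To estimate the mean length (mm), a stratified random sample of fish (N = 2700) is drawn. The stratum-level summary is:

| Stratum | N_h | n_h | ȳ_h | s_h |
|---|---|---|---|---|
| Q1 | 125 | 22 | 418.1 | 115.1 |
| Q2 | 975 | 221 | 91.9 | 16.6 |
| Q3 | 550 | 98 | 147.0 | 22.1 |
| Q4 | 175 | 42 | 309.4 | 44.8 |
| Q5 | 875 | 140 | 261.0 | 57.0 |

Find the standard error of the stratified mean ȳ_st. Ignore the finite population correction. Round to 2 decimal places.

V̂(ȳ_st) = Σ W_h² s_h²/n_h, with W_h = N_h/N and N = 2700:
  stratum Q1: (125/2700)²·115.1²/22 = 1.29069
  stratum Q2: (975/2700)²·16.6²/221 = 0.162594
  stratum Q3: (550/2700)²·22.1²/98 = 0.206803
  stratum Q4: (175/2700)²·44.8²/42 = 0.20075
  stratum Q5: (875/2700)²·57.0²/140 = 2.43731
V̂(ȳ_st) = 4.29814
SE(ȳ_st) = √4.29814 = 2.0732

SE(ȳ_st) ≈ 2.07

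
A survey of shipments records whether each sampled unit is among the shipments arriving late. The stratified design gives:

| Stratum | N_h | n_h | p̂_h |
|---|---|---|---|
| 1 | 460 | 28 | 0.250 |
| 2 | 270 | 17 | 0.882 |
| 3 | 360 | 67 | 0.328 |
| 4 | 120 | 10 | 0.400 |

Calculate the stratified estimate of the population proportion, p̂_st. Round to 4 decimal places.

p̂_st ≈ 0.4291

N = 1210; stratum weights W_h = N_h/N.
p̂_st = Σ W_h p̂_h = (460·0.250 + 270·0.882 + 360·0.328 + 120·0.400)/1210 = 0.42911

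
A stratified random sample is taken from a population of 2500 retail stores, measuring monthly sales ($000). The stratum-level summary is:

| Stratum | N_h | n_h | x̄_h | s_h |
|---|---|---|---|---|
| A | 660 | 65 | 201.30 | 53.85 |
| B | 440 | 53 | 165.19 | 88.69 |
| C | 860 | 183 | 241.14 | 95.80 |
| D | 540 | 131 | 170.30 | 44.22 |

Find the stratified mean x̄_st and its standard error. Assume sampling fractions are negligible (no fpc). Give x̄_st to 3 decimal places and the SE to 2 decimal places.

x̄_st = Σ W_h x̄_h = (660·201.30 + 440·165.19 + 860·241.14 + 540·170.30)/2500 = 201.95360
V̂(x̄_st) = Σ W_h² s_h²/n_h, with W_h = N_h/N and N = 2500:
  stratum A: (660/2500)²·53.85²/65 = 3.10932
  stratum B: (440/2500)²·88.69²/53 = 4.59726
  stratum C: (860/2500)²·95.80²/183 = 5.93467
  stratum D: (540/2500)²·44.22²/131 = 0.696424
V̂(x̄_st) = 14.3377
SE(x̄_st) = √14.3377 = 3.78651

x̄_st ≈ 201.954, SE ≈ 3.79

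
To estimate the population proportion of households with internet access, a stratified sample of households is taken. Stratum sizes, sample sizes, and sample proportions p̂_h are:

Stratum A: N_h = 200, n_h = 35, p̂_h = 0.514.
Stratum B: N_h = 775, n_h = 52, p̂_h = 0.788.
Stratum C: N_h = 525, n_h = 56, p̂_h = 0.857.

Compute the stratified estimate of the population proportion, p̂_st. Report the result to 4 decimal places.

N = 1500; stratum weights W_h = N_h/N.
p̂_st = Σ W_h p̂_h = (200·0.514 + 775·0.788 + 525·0.857)/1500 = 0.77562

p̂_st ≈ 0.7756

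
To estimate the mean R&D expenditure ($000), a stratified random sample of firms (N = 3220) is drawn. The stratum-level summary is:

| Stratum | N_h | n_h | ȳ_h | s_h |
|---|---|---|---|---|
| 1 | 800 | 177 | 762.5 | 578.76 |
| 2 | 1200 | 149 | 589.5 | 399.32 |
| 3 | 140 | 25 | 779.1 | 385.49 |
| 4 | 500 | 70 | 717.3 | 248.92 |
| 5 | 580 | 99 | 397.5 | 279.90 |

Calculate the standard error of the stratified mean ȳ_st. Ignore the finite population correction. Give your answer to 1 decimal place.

SE(ȳ_st) ≈ 18.0

V̂(ȳ_st) = Σ W_h² s_h²/n_h, with W_h = N_h/N and N = 3220:
  stratum 1: (800/3220)²·578.76²/177 = 116.813
  stratum 2: (1200/3220)²·399.32²/149 = 148.63
  stratum 3: (140/3220)²·385.49²/25 = 11.2365
  stratum 4: (500/3220)²·248.92²/70 = 21.3427
  stratum 5: (580/3220)²·279.90²/99 = 25.6753
V̂(ȳ_st) = 323.698
SE(ȳ_st) = √323.698 = 17.9916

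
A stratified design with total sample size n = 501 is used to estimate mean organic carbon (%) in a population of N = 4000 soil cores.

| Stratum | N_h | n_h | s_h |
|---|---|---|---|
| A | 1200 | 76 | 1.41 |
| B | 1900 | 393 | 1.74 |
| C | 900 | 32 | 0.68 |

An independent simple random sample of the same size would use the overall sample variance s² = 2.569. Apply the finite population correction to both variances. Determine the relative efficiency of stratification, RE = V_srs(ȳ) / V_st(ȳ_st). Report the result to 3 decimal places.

V̂(ȳ_st) = Σ W_h² (1 − n_h/N_h) s_h²/n_h, with W_h = N_h/N and N = 4000:
  stratum A: (1200/4000)²·(1 − 76/1200)·1.41²/76 = 0.00220522
  stratum B: (1900/4000)²·(1 − 393/1900)·1.74²/393 = 0.00137865
  stratum C: (900/4000)²·(1 − 32/900)·0.68²/32 = 0.000705521
V_st = 0.00428939
V_srs = (1 − 501/4000)·2.569/501 = 0.00448549
Relative efficiency = V_srs / V_st = 0.00448549/0.00428939 = 1.0457

RE ≈ 1.046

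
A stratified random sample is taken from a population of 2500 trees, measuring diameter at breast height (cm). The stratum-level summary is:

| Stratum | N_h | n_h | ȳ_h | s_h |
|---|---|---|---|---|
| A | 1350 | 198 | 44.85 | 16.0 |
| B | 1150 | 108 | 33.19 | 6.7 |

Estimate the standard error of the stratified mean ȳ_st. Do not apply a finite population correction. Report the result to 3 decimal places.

SE(ȳ_st) ≈ 0.682

V̂(ȳ_st) = Σ W_h² s_h²/n_h, with W_h = N_h/N and N = 2500:
  stratum A: (1350/2500)²·16.0²/198 = 0.377018
  stratum B: (1150/2500)²·6.7²/108 = 0.0879511
V̂(ȳ_st) = 0.464969
SE(ȳ_st) = √0.464969 = 0.681887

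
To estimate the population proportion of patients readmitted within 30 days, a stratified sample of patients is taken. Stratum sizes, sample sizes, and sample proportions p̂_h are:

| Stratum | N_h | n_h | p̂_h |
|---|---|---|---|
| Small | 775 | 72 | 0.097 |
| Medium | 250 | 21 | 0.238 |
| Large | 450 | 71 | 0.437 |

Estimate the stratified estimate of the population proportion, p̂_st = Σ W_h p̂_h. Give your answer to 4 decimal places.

p̂_st ≈ 0.2246

N = 1475; stratum weights W_h = N_h/N.
p̂_st = Σ W_h p̂_h = (775·0.097 + 250·0.238 + 450·0.437)/1475 = 0.22463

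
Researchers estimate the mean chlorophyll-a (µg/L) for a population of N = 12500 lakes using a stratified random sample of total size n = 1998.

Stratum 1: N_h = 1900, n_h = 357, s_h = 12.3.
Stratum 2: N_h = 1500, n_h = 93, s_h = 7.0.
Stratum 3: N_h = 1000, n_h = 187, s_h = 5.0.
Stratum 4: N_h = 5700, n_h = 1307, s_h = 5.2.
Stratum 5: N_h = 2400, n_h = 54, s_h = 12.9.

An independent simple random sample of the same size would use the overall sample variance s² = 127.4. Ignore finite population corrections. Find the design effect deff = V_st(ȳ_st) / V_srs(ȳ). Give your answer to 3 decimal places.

deff ≈ 2.135

V̂(ȳ_st) = Σ W_h² s_h²/n_h, with W_h = N_h/N and N = 12500:
  stratum 1: (1900/12500)²·12.3²/357 = 0.00979105
  stratum 2: (1500/12500)²·7.0²/93 = 0.0075871
  stratum 3: (1000/12500)²·5.0²/187 = 0.000855615
  stratum 4: (5700/12500)²·5.2²/1307 = 0.0043019
  stratum 5: (2400/12500)²·12.9²/54 = 0.113603
V_st = 0.136138
V_srs = s²/n = 127.4/1998 = 0.0637638
deff = V_st / V_srs = 0.136138/0.0637638 = 2.1350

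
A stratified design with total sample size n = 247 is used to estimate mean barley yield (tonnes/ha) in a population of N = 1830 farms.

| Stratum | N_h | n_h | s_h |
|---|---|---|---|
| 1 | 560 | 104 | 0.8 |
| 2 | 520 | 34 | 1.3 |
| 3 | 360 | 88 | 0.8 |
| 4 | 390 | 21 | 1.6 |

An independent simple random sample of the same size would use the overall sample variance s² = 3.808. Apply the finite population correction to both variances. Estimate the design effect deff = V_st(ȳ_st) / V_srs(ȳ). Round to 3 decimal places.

V̂(ȳ_st) = Σ W_h² (1 − n_h/N_h) s_h²/n_h, with W_h = N_h/N and N = 1830:
  stratum 1: (560/1830)²·(1 − 104/560)·0.8²/104 = 0.000469242
  stratum 2: (520/1830)²·(1 − 34/520)·1.3²/34 = 0.00375098
  stratum 3: (360/1830)²·(1 − 88/360)·0.8²/88 = 0.000212651
  stratum 4: (390/1830)²·(1 − 21/390)·1.6²/21 = 0.00523853
V_st = 0.00967141
V_srs = (1 − 247/1830)·3.808/247 = 0.0133361
deff = V_st / V_srs = 0.00967141/0.0133361 = 0.7252

deff ≈ 0.725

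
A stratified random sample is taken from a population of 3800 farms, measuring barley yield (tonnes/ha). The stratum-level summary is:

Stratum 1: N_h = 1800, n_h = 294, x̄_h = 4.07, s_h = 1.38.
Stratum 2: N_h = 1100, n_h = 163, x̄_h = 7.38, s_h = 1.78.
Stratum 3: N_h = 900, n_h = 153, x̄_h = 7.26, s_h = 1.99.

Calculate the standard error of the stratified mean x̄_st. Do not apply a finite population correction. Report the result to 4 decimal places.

SE(x̄_st) ≈ 0.0673

V̂(x̄_st) = Σ W_h² s_h²/n_h, with W_h = N_h/N and N = 3800:
  stratum 1: (1800/3800)²·1.38²/294 = 0.00145341
  stratum 2: (1100/3800)²·1.78²/163 = 0.00162881
  stratum 3: (900/3800)²·1.99²/153 = 0.00145189
V̂(x̄_st) = 0.00453411
SE(x̄_st) = √0.00453411 = 0.0673358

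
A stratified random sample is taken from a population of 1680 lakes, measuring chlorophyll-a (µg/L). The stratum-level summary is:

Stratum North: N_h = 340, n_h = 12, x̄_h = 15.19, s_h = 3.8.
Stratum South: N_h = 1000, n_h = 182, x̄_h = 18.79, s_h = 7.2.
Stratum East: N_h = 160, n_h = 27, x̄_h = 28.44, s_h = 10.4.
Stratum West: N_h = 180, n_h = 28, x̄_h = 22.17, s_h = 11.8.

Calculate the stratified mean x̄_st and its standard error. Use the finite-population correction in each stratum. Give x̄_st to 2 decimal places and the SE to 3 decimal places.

x̄_st = Σ W_h x̄_h = (340·15.19 + 1000·18.79 + 160·28.44 + 180·22.17)/1680 = 19.34262
V̂(x̄_st) = Σ W_h² (1 − n_h/N_h) s_h²/n_h, with W_h = N_h/N and N = 1680:
  stratum North: (340/1680)²·(1 − 12/340)·3.8²/12 = 0.0475467
  stratum South: (1000/1680)²·(1 − 182/1000)·7.2²/182 = 0.0825521
  stratum East: (160/1680)²·(1 − 27/160)·10.4²/27 = 0.0302034
  stratum West: (180/1680)²·(1 − 28/180)·11.8²/28 = 0.0482063
V̂(x̄_st) = 0.208508
SE(x̄_st) = √0.208508 = 0.456627

x̄_st ≈ 19.34, SE ≈ 0.457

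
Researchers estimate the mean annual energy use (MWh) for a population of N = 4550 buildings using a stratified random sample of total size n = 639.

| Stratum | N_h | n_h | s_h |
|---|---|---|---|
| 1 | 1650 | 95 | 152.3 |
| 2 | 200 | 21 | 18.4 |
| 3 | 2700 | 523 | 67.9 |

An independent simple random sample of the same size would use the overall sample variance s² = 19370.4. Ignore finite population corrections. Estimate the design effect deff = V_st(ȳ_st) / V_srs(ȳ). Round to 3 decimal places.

V̂(ȳ_st) = Σ W_h² s_h²/n_h, with W_h = N_h/N and N = 4550:
  stratum 1: (1650/4550)²·152.3²/95 = 32.1086
  stratum 2: (200/4550)²·18.4²/21 = 0.0311497
  stratum 3: (2700/4550)²·67.9²/523 = 3.10415
V_st = 35.2439
V_srs = s²/n = 19370.4/639 = 30.3136
deff = V_st / V_srs = 35.2439/30.3136 = 1.1626

deff ≈ 1.163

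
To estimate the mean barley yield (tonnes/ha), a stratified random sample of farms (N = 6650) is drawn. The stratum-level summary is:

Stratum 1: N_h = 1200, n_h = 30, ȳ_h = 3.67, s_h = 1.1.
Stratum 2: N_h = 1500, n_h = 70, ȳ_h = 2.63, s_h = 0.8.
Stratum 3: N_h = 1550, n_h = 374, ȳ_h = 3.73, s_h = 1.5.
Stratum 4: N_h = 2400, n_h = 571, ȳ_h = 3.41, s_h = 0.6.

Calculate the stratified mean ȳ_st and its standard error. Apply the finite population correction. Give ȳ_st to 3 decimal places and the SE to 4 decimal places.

ȳ_st = Σ W_h ȳ_h = (1200·3.67 + 1500·2.63 + 1550·3.73 + 2400·3.41)/6650 = 3.35556
V̂(ȳ_st) = Σ W_h² (1 − n_h/N_h) s_h²/n_h, with W_h = N_h/N and N = 6650:
  stratum 1: (1200/6650)²·(1 − 30/1200)·1.1²/30 = 0.00128052
  stratum 2: (1500/6650)²·(1 − 70/1500)·0.8²/70 = 0.000443472
  stratum 3: (1550/6650)²·(1 − 374/1550)·1.5²/374 = 0.000247974
  stratum 4: (2400/6650)²·(1 − 571/2400)·0.6²/571 = 6.25818e-05
V̂(ȳ_st) = 0.00203455
SE(ȳ_st) = √0.00203455 = 0.045106

ȳ_st ≈ 3.356, SE ≈ 0.0451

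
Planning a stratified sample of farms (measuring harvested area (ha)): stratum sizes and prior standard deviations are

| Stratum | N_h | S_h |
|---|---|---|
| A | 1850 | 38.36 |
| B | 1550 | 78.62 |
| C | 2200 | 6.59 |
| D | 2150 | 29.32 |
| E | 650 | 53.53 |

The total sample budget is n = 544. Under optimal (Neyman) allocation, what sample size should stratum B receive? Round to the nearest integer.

Neyman allocation: n_h = n · N_h S_h / Σ N_i S_i, with n = 544.
  stratum A: N_h·S_h = 1850·38.36 = 70966.00
  stratum B: N_h·S_h = 1550·78.62 = 121861.00
  stratum C: N_h·S_h = 2200·6.59 = 14498.00
  stratum D: N_h·S_h = 2150·29.32 = 63038.00
  stratum E: N_h·S_h = 650·53.53 = 34794.50
Σ N_h S_h = 305157.50
n for stratum B = 544·121861.00/305157.50 = 217.240 → 217

217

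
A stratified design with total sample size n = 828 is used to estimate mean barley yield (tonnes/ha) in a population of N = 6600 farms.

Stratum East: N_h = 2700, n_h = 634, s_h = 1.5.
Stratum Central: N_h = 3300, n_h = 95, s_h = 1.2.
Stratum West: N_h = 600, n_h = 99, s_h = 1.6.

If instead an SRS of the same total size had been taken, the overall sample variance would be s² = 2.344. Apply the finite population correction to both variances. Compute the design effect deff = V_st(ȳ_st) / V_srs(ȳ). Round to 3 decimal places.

V̂(ȳ_st) = Σ W_h² (1 − n_h/N_h) s_h²/n_h, with W_h = N_h/N and N = 6600:
  stratum East: (2700/6600)²·(1 − 634/2700)·1.5²/634 = 0.000454464
  stratum Central: (3300/6600)²·(1 − 95/3300)·1.2²/95 = 0.00368038
  stratum West: (600/6600)²·(1 − 99/600)·1.6²/99 = 0.000178446
V_st = 0.00431329
V_srs = (1 − 828/6600)·2.344/828 = 0.00247577
deff = V_st / V_srs = 0.00431329/0.00247577 = 1.7422

deff ≈ 1.742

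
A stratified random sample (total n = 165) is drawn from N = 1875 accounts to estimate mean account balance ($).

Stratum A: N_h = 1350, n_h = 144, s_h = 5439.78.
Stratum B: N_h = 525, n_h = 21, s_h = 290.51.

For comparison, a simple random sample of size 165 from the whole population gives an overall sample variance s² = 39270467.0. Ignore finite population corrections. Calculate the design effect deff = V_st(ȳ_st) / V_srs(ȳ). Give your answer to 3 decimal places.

deff ≈ 0.449

V̂(ȳ_st) = Σ W_h² s_h²/n_h, with W_h = N_h/N and N = 1875:
  stratum A: (1350/1875)²·5439.78²/144 = 106528
  stratum B: (525/1875)²·290.51²/21 = 315.079
V_st = 106843
V_srs = s²/n = 39270467.0/165 = 238003
deff = V_st / V_srs = 106843/238003 = 0.4489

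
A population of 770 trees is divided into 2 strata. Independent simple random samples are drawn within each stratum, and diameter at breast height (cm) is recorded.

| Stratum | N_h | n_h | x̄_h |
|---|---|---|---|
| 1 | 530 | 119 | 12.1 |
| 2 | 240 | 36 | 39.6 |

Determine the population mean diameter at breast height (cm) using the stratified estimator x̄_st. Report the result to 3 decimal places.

x̄_st ≈ 20.671

N = Σ N_h = 770. Stratum weights W_h = N_h/N.
x̄_st = (530·12.1 + 240·39.6) / 770 = 20.67143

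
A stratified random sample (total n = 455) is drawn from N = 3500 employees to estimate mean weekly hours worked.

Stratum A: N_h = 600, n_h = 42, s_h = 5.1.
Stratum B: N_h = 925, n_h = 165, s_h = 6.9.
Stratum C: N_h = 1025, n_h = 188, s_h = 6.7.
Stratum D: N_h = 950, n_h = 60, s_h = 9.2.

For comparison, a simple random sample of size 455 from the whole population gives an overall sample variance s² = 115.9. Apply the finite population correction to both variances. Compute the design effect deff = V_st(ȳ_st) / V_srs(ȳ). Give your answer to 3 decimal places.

V̂(ȳ_st) = Σ W_h² (1 − n_h/N_h) s_h²/n_h, with W_h = N_h/N and N = 3500:
  stratum A: (600/3500)²·(1 − 42/600)·5.1²/42 = 0.0169255
  stratum B: (925/3500)²·(1 − 165/925)·6.9²/165 = 0.016559
  stratum C: (1025/3500)²·(1 − 188/1025)·6.7²/188 = 0.0167226
  stratum D: (950/3500)²·(1 − 60/950)·9.2²/60 = 0.0973648
V_st = 0.147572
V_srs = (1 − 455/3500)·115.9/455 = 0.221611
deff = V_st / V_srs = 0.147572/0.221611 = 0.6659

deff ≈ 0.666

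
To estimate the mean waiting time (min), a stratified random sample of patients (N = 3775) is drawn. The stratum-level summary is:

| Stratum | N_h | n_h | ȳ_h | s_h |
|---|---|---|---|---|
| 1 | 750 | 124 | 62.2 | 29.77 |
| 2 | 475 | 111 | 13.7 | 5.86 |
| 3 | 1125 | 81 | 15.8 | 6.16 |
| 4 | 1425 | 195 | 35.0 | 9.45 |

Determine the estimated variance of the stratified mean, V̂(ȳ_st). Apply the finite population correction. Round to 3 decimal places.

V̂(ȳ_st) ≈ 0.334

V̂(ȳ_st) = Σ W_h² (1 − n_h/N_h) s_h²/n_h, with W_h = N_h/N and N = 3775:
  stratum 1: (750/3775)²·(1 − 124/750)·29.77²/124 = 0.235471
  stratum 2: (475/3775)²·(1 − 111/475)·5.86²/111 = 0.00375347
  stratum 3: (1125/3775)²·(1 − 81/1125)·6.16²/81 = 0.0386096
  stratum 4: (1425/3775)²·(1 − 195/1425)·9.45²/195 = 0.0563268
V̂(ȳ_st) = 0.334161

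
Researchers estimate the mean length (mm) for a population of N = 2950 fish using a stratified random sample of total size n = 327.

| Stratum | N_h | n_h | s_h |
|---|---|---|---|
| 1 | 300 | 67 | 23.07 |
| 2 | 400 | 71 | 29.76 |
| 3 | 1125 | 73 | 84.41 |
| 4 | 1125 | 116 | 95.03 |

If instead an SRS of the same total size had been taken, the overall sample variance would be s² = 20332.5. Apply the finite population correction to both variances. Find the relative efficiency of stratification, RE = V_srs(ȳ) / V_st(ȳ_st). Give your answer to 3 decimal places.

RE ≈ 2.335

V̂(ȳ_st) = Σ W_h² (1 − n_h/N_h) s_h²/n_h, with W_h = N_h/N and N = 2950:
  stratum 1: (300/2950)²·(1 − 67/300)·23.07²/67 = 0.0638048
  stratum 2: (400/2950)²·(1 − 71/400)·29.76²/71 = 0.188634
  stratum 3: (1125/2950)²·(1 − 73/1125)·84.41²/73 = 13.2736
  stratum 4: (1125/2950)²·(1 − 116/1125)·95.03²/116 = 10.1546
V_st = 23.6807
V_srs = (1 − 327/2950)·20332.5/327 = 55.2865
Relative efficiency = V_srs / V_st = 55.2865/23.6807 = 2.3347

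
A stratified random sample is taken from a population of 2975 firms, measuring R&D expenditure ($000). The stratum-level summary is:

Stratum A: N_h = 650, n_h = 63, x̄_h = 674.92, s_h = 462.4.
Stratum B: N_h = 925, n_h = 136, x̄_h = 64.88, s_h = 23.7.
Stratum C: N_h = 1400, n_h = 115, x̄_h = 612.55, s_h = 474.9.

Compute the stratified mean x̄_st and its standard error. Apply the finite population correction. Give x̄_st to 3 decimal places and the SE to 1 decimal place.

x̄_st = Σ W_h x̄_h = (650·674.92 + 925·64.88 + 1400·612.55)/2975 = 455.89311
V̂(x̄_st) = Σ W_h² (1 − n_h/N_h) s_h²/n_h, with W_h = N_h/N and N = 2975:
  stratum A: (650/2975)²·(1 − 63/650)·462.4²/63 = 146.31
  stratum B: (925/2975)²·(1 − 136/925)·23.7²/136 = 0.340567
  stratum C: (1400/2975)²·(1 − 115/1400)·474.9²/115 = 398.624
V̂(x̄_st) = 545.274
SE(x̄_st) = √545.274 = 23.3511

x̄_st ≈ 455.893, SE ≈ 23.4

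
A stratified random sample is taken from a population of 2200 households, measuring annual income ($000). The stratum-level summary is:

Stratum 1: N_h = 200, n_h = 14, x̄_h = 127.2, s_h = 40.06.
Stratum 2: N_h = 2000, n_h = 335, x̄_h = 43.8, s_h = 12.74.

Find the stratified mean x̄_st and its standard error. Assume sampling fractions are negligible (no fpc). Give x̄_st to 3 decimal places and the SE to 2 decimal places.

x̄_st ≈ 51.382, SE ≈ 1.16

x̄_st = Σ W_h x̄_h = (200·127.2 + 2000·43.8)/2200 = 51.38182
V̂(x̄_st) = Σ W_h² s_h²/n_h, with W_h = N_h/N and N = 2200:
  stratum 1: (200/2200)²·40.06²/14 = 0.947346
  stratum 2: (2000/2200)²·12.74²/335 = 0.400413
V̂(x̄_st) = 1.34776
SE(x̄_st) = √1.34776 = 1.16093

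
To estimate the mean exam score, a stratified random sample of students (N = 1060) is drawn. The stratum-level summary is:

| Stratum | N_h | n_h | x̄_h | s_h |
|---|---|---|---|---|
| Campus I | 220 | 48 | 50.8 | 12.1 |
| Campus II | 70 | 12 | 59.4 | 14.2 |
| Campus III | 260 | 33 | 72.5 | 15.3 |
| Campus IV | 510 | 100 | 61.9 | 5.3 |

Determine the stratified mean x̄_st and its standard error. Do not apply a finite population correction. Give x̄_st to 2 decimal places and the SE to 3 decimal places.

x̄_st = Σ W_h x̄_h = (220·50.8 + 70·59.4 + 260·72.5 + 510·61.9)/1060 = 62.03113
V̂(x̄_st) = Σ W_h² s_h²/n_h, with W_h = N_h/N and N = 1060:
  stratum Campus I: (220/1060)²·12.1²/48 = 0.13139
  stratum Campus II: (70/1060)²·14.2²/12 = 0.073279
  stratum Campus III: (260/1060)²·15.3²/33 = 0.42678
  stratum Campus IV: (510/1060)²·5.3²/100 = 0.065025
V̂(x̄_st) = 0.696474
SE(x̄_st) = √0.696474 = 0.83455

x̄_st ≈ 62.03, SE ≈ 0.835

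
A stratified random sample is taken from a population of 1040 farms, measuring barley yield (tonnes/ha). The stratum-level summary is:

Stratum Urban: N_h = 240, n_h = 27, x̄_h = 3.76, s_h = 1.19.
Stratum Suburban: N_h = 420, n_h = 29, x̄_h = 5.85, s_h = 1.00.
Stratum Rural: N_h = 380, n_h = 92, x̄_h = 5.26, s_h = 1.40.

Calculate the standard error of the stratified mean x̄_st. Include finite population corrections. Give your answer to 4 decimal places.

SE(x̄_st) ≈ 0.0993

V̂(x̄_st) = Σ W_h² (1 − n_h/N_h) s_h²/n_h, with W_h = N_h/N and N = 1040:
  stratum Urban: (240/1040)²·(1 − 27/240)·1.19²/27 = 0.00247887
  stratum Suburban: (420/1040)²·(1 − 29/420)·1.00²/29 = 0.00523554
  stratum Rural: (380/1040)²·(1 − 92/380)·1.40²/92 = 0.00215565
V̂(x̄_st) = 0.00987006
SE(x̄_st) = √0.00987006 = 0.0993482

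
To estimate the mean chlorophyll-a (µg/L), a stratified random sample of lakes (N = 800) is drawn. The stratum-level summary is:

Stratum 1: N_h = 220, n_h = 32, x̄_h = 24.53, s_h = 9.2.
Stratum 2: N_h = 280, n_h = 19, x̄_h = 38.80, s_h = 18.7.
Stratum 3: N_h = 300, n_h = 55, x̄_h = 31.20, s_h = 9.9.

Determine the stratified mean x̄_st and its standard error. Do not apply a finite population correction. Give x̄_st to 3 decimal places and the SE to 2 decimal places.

x̄_st = Σ W_h x̄_h = (220·24.53 + 280·38.80 + 300·31.20)/800 = 32.02575
V̂(x̄_st) = Σ W_h² s_h²/n_h, with W_h = N_h/N and N = 800:
  stratum 1: (220/800)²·9.2²/32 = 0.200028
  stratum 2: (280/800)²·18.7²/19 = 2.25458
  stratum 3: (300/800)²·9.9²/55 = 0.250594
V̂(x̄_st) = 2.7052
SE(x̄_st) = √2.7052 = 1.64475

x̄_st ≈ 32.026, SE ≈ 1.64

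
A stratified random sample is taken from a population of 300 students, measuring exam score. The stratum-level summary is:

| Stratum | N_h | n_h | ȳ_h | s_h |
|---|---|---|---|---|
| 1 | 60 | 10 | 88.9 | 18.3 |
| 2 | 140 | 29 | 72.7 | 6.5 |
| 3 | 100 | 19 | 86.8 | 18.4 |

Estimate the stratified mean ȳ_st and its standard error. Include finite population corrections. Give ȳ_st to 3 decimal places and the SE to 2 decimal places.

ȳ_st = Σ W_h ȳ_h = (60·88.9 + 140·72.7 + 100·86.8)/300 = 80.64000
V̂(ȳ_st) = Σ W_h² (1 − n_h/N_h) s_h²/n_h, with W_h = N_h/N and N = 300:
  stratum 1: (60/300)²·(1 − 10/60)·18.3²/10 = 1.1163
  stratum 2: (140/300)²·(1 − 29/140)·6.5²/29 = 0.251557
  stratum 3: (100/300)²·(1 − 19/100)·18.4²/19 = 1.60371
V̂(ȳ_st) = 2.97156
SE(ȳ_st) = √2.97156 = 1.72382

ȳ_st ≈ 80.640, SE ≈ 1.72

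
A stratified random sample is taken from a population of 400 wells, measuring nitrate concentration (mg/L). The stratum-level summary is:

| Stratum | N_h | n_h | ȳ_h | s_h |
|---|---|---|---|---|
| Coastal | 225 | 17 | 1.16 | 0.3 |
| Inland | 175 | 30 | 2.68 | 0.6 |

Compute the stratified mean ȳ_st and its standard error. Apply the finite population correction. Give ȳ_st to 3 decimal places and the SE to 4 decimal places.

ȳ_st = Σ W_h ȳ_h = (225·1.16 + 175·2.68)/400 = 1.82500
V̂(ȳ_st) = Σ W_h² (1 − n_h/N_h) s_h²/n_h, with W_h = N_h/N and N = 400:
  stratum Coastal: (225/400)²·(1 − 17/225)·0.3²/17 = 0.00154853
  stratum Inland: (175/400)²·(1 − 30/175)·0.6²/30 = 0.00190312
V̂(ȳ_st) = 0.00345165
SE(ȳ_st) = √0.00345165 = 0.0587508

ȳ_st ≈ 1.825, SE ≈ 0.0588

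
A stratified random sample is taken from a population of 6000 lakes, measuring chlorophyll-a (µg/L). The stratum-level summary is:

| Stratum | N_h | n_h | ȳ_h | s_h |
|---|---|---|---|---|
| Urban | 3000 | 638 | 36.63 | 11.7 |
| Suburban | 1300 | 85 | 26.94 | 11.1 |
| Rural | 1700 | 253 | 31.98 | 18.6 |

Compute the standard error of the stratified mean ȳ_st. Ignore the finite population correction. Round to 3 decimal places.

V̂(ȳ_st) = Σ W_h² s_h²/n_h, with W_h = N_h/N and N = 6000:
  stratum Urban: (3000/6000)²·11.7²/638 = 0.0536403
  stratum Suburban: (1300/6000)²·11.1²/85 = 0.0680474
  stratum Rural: (1700/6000)²·18.6²/253 = 0.109774
V̂(ȳ_st) = 0.231462
SE(ȳ_st) = √0.231462 = 0.481105

SE(ȳ_st) ≈ 0.481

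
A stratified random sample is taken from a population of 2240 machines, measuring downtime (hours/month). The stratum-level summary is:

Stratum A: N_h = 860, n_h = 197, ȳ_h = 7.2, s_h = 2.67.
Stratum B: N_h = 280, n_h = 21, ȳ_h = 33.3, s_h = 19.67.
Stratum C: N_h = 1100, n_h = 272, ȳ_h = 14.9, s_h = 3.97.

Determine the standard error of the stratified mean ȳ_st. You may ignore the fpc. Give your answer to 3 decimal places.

V̂(ȳ_st) = Σ W_h² s_h²/n_h, with W_h = N_h/N and N = 2240:
  stratum A: (860/2240)²·2.67²/197 = 0.00533405
  stratum B: (280/2240)²·19.67²/21 = 0.287879
  stratum C: (1100/2240)²·3.97²/272 = 0.0139734
V̂(ȳ_st) = 0.307186
SE(ȳ_st) = √0.307186 = 0.554244

SE(ȳ_st) ≈ 0.554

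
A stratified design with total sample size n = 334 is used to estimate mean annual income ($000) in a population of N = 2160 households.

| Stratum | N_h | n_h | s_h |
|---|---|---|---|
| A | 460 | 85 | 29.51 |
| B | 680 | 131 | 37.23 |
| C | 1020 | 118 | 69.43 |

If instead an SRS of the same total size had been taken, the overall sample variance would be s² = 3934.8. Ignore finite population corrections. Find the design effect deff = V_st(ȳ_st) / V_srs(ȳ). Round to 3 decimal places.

V̂(ȳ_st) = Σ W_h² s_h²/n_h, with W_h = N_h/N and N = 2160:
  stratum A: (460/2160)²·29.51²/85 = 0.464652
  stratum B: (680/2160)²·37.23²/131 = 1.04864
  stratum C: (1020/2160)²·69.43²/118 = 9.10972
V_st = 10.623
V_srs = s²/n = 3934.8/334 = 11.7808
deff = V_st / V_srs = 10.623/11.7808 = 0.9017

deff ≈ 0.902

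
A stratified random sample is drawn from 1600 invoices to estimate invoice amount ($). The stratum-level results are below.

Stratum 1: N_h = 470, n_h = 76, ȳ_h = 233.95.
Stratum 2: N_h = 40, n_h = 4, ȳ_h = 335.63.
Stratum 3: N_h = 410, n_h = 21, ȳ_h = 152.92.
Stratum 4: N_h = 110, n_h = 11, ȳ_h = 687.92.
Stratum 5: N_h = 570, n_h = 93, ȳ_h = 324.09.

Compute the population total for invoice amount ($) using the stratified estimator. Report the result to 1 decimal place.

τ̂_st = Σ N_h ȳ_h = 470·233.95 + 40·335.63 + 410·152.92 + 110·687.92 + 570·324.09 = 446481.4

τ̂_st ≈ 446481.4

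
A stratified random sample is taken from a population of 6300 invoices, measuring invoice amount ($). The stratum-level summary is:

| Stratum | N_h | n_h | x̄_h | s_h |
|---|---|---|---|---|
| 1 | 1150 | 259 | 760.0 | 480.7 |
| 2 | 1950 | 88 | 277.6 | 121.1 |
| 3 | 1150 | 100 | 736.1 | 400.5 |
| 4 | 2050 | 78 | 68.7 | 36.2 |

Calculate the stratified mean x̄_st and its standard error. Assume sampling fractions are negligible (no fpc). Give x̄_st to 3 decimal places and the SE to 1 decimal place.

x̄_st = Σ W_h x̄_h = (1150·760.0 + 1950·277.6 + 1150·736.1 + 2050·68.7)/6300 = 381.37619
V̂(x̄_st) = Σ W_h² s_h²/n_h, with W_h = N_h/N and N = 6300:
  stratum 1: (1150/6300)²·480.7²/259 = 29.7278
  stratum 2: (1950/6300)²·121.1²/88 = 15.9659
  stratum 3: (1150/6300)²·400.5²/100 = 53.4465
  stratum 4: (2050/6300)²·36.2²/78 = 1.77889
V̂(x̄_st) = 100.919
SE(x̄_st) = √100.919 = 10.0459

x̄_st ≈ 381.376, SE ≈ 10.0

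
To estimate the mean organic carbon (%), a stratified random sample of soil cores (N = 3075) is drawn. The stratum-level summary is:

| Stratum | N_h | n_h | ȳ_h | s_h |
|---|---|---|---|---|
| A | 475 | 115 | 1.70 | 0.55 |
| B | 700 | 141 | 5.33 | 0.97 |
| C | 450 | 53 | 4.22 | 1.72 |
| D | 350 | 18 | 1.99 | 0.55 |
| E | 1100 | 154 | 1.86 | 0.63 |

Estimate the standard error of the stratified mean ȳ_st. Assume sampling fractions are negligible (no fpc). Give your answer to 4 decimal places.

V̂(ȳ_st) = Σ W_h² s_h²/n_h, with W_h = N_h/N and N = 3075:
  stratum A: (475/3075)²·0.55²/115 = 6.2766e-05
  stratum B: (700/3075)²·0.97²/141 = 0.000345804
  stratum C: (450/3075)²·1.72²/53 = 0.00119541
  stratum D: (350/3075)²·0.55²/18 = 0.00021772
  stratum E: (1100/3075)²·0.63²/154 = 0.000329804
V̂(ȳ_st) = 0.0021515
SE(ȳ_st) = √0.0021515 = 0.0463843

SE(ȳ_st) ≈ 0.0464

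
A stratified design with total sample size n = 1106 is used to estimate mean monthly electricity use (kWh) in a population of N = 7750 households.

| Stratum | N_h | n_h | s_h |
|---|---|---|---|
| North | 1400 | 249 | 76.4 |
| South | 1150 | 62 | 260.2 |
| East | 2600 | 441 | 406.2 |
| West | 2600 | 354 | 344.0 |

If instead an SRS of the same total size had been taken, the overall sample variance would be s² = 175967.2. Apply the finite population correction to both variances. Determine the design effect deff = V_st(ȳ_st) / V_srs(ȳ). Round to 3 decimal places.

V̂(ȳ_st) = Σ W_h² (1 − n_h/N_h) s_h²/n_h, with W_h = N_h/N and N = 7750:
  stratum North: (1400/7750)²·(1 − 249/1400)·76.4²/249 = 0.628908
  stratum South: (1150/7750)²·(1 − 62/1150)·260.2²/62 = 22.7482
  stratum East: (2600/7750)²·(1 − 441/2600)·406.2²/441 = 34.9674
  stratum West: (2600/7750)²·(1 − 354/2600)·344.0²/354 = 32.5007
V_st = 90.8453
V_srs = (1 − 1106/7750)·175967.2/1106 = 136.397
deff = V_st / V_srs = 90.8453/136.397 = 0.6660

deff ≈ 0.666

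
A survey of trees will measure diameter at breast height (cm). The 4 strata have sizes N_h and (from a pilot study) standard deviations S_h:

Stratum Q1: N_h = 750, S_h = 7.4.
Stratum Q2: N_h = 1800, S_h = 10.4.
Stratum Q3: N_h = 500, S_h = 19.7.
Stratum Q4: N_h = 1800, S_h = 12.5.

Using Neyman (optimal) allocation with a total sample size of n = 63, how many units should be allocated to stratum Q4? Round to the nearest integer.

25

Neyman allocation: n_h = n · N_h S_h / Σ N_i S_i, with n = 63.
  stratum Q1: N_h·S_h = 750·7.4 = 5550.00
  stratum Q2: N_h·S_h = 1800·10.4 = 18720.00
  stratum Q3: N_h·S_h = 500·19.7 = 9850.00
  stratum Q4: N_h·S_h = 1800·12.5 = 22500.00
Σ N_h S_h = 56620.00
n for stratum Q4 = 63·22500.00/56620.00 = 25.035 → 25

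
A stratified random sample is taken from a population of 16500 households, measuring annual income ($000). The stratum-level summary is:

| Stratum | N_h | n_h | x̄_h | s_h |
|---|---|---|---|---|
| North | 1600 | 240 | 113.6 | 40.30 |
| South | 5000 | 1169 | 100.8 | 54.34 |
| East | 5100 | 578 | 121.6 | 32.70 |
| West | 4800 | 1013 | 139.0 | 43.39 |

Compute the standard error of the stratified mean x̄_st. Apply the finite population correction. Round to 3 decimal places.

SE(x̄_st) ≈ 0.716

V̂(x̄_st) = Σ W_h² (1 − n_h/N_h) s_h²/n_h, with W_h = N_h/N and N = 16500:
  stratum North: (1600/16500)²·(1 − 240/1600)·40.30²/240 = 0.0540866
  stratum South: (5000/16500)²·(1 − 1169/5000)·54.34²/1169 = 0.177721
  stratum East: (5100/16500)²·(1 − 578/5100)·32.70²/578 = 0.156711
  stratum West: (4800/16500)²·(1 − 1013/4800)·43.39²/1013 = 0.12409
V̂(x̄_st) = 0.51261
SE(x̄_st) = √0.51261 = 0.715968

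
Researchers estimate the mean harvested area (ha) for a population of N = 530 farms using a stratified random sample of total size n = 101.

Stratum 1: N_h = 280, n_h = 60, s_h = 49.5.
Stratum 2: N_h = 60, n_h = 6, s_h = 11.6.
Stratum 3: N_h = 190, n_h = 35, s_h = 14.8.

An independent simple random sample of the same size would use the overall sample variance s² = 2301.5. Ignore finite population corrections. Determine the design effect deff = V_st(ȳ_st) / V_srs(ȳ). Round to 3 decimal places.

V̂(ȳ_st) = Σ W_h² s_h²/n_h, with W_h = N_h/N and N = 530:
  stratum 1: (280/530)²·49.5²/60 = 11.3979
  stratum 2: (60/530)²·11.6²/6 = 0.287419
  stratum 3: (190/530)²·14.8²/35 = 0.804287
V_st = 12.4896
V_srs = s²/n = 2301.5/101 = 22.7871
deff = V_st / V_srs = 12.4896/22.7871 = 0.5481

deff ≈ 0.548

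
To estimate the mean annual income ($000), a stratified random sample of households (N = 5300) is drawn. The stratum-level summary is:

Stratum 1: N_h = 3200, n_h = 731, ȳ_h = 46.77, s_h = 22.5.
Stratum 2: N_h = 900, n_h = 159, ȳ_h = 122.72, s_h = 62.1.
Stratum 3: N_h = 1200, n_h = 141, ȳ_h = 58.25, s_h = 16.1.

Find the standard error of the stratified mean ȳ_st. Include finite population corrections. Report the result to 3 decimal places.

V̂(ȳ_st) = Σ W_h² (1 − n_h/N_h) s_h²/n_h, with W_h = N_h/N and N = 5300:
  stratum 1: (3200/5300)²·(1 − 731/3200)·22.5²/731 = 0.19479
  stratum 2: (900/5300)²·(1 − 159/900)·62.1²/159 = 0.575831
  stratum 3: (1200/5300)²·(1 − 141/1200)·16.1²/141 = 0.0831684
V̂(ȳ_st) = 0.85379
SE(ȳ_st) = √0.85379 = 0.924007

SE(ȳ_st) ≈ 0.924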